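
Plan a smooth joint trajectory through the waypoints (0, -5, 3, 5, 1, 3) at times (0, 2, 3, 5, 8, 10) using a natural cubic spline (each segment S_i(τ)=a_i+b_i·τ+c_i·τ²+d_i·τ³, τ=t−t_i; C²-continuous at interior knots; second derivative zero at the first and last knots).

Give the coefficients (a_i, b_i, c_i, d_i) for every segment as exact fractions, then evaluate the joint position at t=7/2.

  seg 0: a=0 b=-114847/17670 c=0 d=8834/8835
  seg 1: a=-5 b=97169/17670 c=17668/2945 d=-61817/17670
  seg 2: a=3 b=61867/8835 c=-26481/5890 d=26411/35340
  seg 3: a=5 b=-17786/8835 c=-7/589 d=2107/26505
  seg 4: a=1 b=547/8835 c=2072/2945 d=-1036/8835
S(7/2) = 515557/94240

Δ: Δ0=-5/2, Δ1=8, Δ2=1, Δ3=-4/3, Δ4=1
row 1: diag=6, rhs=63; c'=1/6, d'=21/2
row 2: denom=6−1·1/6=35/6; d'=(-42−1·21/2)/(35/6)=-9
row 3: denom=10−2·12/35=326/35; d'=(-14−2·-9)/(326/35)=70/163
row 4: denom=10−3·105/326=2945/326; d'=(14−3·70/163)/(2945/326)=4144/2945
back: M4=4144/2945
back: M3=70/163−105/326·4144/2945=-14/589
back: M2=-9−12/35·-14/589=-26481/2945
back: M1=21/2−1/6·-26481/2945=35336/2945
M: M0=0, M1=35336/2945, M2=-26481/2945, M3=-14/589, M4=4144/2945, M5=0
seg 0: a=0, c=M0/2=0, d=(M1−M0)/(6·2)=8834/8835, b=Δ0−h0·(2M0+M1)/6=-114847/17670
seg 1: a=-5, c=M1/2=17668/2945, d=(M2−M1)/(6·1)=-61817/17670, b=Δ1−h1·(2M1+M2)/6=97169/17670
seg 2: a=3, c=M2/2=-26481/5890, d=(M3−M2)/(6·2)=26411/35340, b=Δ2−h2·(2M2+M3)/6=61867/8835
seg 3: a=5, c=M3/2=-7/589, d=(M4−M3)/(6·3)=2107/26505, b=Δ3−h3·(2M3+M4)/6=-17786/8835
seg 4: a=1, c=M4/2=2072/2945, d=(M5−M4)/(6·2)=-1036/8835, b=Δ4−h4·(2M4+M5)/6=547/8835
t_q=7/2 → seg 2, τ=1/2; S=3+61867/8835·τ+-26481/5890·τ²+26411/35340·τ³=515557/94240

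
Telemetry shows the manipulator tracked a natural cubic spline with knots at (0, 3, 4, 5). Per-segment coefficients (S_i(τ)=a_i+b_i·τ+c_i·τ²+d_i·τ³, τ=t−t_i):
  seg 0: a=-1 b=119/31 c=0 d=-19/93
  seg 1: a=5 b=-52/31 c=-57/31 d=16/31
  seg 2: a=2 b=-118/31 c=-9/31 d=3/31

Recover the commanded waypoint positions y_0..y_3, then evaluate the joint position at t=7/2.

y_0=-1 y_1=5 y_2=2 y_3=-2
S(7/2) = 467/124

y_0 = S_0(0) = a_0 = -1
y_1 = S_1(0) = a_1 = 5
y_2 = S_2(0) = a_2 = 2
y_3 = S_2(1) = -2
t_q=7/2 is in segment 1 (τ=1/2); S_1(τ)=467/124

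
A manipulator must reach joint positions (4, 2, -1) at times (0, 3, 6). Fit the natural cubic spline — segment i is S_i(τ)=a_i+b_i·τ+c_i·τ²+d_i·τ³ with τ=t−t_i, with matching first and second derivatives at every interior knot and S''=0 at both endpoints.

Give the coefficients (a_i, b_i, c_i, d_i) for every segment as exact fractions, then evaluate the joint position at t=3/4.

  seg 0: a=4 b=-7/12 c=0 d=-1/108
  seg 1: a=2 b=-5/6 c=-1/12 d=1/108
S(3/4) = 911/256

Δ: Δ0=-2/3, Δ1=-1
row 1: diag=12, rhs=-2; c'=1/4, d'=-1/6
back: M1=-1/6
M: M0=0, M1=-1/6, M2=0
seg 0: a=4, c=M0/2=0, d=(M1−M0)/(6·3)=-1/108, b=Δ0−h0·(2M0+M1)/6=-7/12
seg 1: a=2, c=M1/2=-1/12, d=(M2−M1)/(6·3)=1/108, b=Δ1−h1·(2M1+M2)/6=-5/6
t_q=3/4 → seg 0, τ=3/4; S=4+-7/12·τ+0·τ²+-1/108·τ³=911/256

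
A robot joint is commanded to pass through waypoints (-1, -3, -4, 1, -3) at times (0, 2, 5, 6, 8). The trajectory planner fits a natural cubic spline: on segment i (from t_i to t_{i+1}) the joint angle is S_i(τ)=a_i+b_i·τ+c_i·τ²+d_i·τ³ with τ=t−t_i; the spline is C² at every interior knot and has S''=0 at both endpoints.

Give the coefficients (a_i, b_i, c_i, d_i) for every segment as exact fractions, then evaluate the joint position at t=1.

Δ: Δ0=-1, Δ1=-1/3, Δ2=5, Δ3=-2
row 1: diag=10, rhs=4; c'=3/10, d'=2/5
row 2: denom=8−3·3/10=71/10; d'=(32−3·2/5)/(71/10)=308/71
row 3: denom=6−1·10/71=416/71; d'=(-42−1·308/71)/(416/71)=-1645/208
back: M3=-1645/208
back: M2=308/71−10/71·-1645/208=567/104
back: M1=2/5−3/10·567/104=-257/208
M: M0=0, M1=-257/208, M2=567/104, M3=-1645/208, M4=0
seg 0: a=-1, c=M0/2=0, d=(M1−M0)/(6·2)=-257/2496, b=Δ0−h0·(2M0+M1)/6=-367/624
seg 1: a=-3, c=M1/2=-257/416, d=(M2−M1)/(6·3)=107/288, b=Δ1−h1·(2M1+M2)/6=-569/312
seg 2: a=-4, c=M2/2=567/208, d=(M3−M2)/(6·1)=-2779/1248, b=Δ2−h2·(2M2+M3)/6=5617/1248
seg 3: a=1, c=M3/2=-1645/416, d=(M4−M3)/(6·2)=1645/2496, b=Δ3−h3·(2M3+M4)/6=1021/312
t_q=1 → seg 0, τ=1; S=-1+-367/624·τ+0·τ²+-257/2496·τ³=-1407/832

  seg 0: a=-1 b=-367/624 c=0 d=-257/2496
  seg 1: a=-3 b=-569/312 c=-257/416 d=107/288
  seg 2: a=-4 b=5617/1248 c=567/208 d=-2779/1248
  seg 3: a=1 b=1021/312 c=-1645/416 d=1645/2496
S(1) = -1407/832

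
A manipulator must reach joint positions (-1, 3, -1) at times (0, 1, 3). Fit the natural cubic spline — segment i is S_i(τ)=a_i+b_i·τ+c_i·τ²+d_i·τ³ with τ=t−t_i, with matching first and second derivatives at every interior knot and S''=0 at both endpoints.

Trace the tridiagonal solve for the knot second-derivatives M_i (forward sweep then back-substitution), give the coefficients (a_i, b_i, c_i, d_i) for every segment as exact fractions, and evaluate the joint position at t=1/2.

Δ: Δ0=4, Δ1=-2
row 1: diag=6, rhs=-36; c'=1/3, d'=-6
back: M1=-6
M: M0=0, M1=-6, M2=0
seg 0: a=-1, c=M0/2=0, d=(M1−M0)/(6·1)=-1, b=Δ0−h0·(2M0+M1)/6=5
seg 1: a=3, c=M1/2=-3, d=(M2−M1)/(6·2)=1/2, b=Δ1−h1·(2M1+M2)/6=2
t_q=1/2 → seg 0, τ=1/2; S=-1+5·τ+0·τ²+-1·τ³=11/8

  seg 0: a=-1 b=5 c=0 d=-1
  seg 1: a=3 b=2 c=-3 d=1/2
S(1/2) = 11/8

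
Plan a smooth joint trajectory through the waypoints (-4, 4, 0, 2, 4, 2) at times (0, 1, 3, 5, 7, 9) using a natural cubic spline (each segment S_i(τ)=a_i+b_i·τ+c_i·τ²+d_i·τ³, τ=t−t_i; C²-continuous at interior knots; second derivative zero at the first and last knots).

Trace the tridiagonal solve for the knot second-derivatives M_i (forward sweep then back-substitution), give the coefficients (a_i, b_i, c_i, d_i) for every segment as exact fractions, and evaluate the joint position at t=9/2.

Δ: Δ0=8, Δ1=-2, Δ2=1, Δ3=1, Δ4=-1
row 1: diag=6, rhs=-60; c'=1/3, d'=-10
row 2: denom=8−2·1/3=22/3; d'=(18−2·-10)/(22/3)=57/11
row 3: denom=8−2·3/11=82/11; d'=(0−2·57/11)/(82/11)=-57/41
row 4: denom=8−2·11/41=306/41; d'=(-12−2·-57/41)/(306/41)=-21/17
back: M4=-21/17
back: M3=-57/41−11/41·-21/17=-18/17
back: M2=57/11−3/11·-18/17=93/17
back: M1=-10−1/3·93/17=-201/17
M: M0=0, M1=-201/17, M2=93/17, M3=-18/17, M4=-21/17, M5=0
seg 0: a=-4, c=M0/2=0, d=(M1−M0)/(6·1)=-67/34, b=Δ0−h0·(2M0+M1)/6=339/34
seg 1: a=4, c=M1/2=-201/34, d=(M2−M1)/(6·2)=49/34, b=Δ1−h1·(2M1+M2)/6=69/17
seg 2: a=0, c=M2/2=93/34, d=(M3−M2)/(6·2)=-37/68, b=Δ2−h2·(2M2+M3)/6=-39/17
seg 3: a=2, c=M3/2=-9/17, d=(M4−M3)/(6·2)=-1/68, b=Δ3−h3·(2M3+M4)/6=36/17
seg 4: a=4, c=M4/2=-21/34, d=(M5−M4)/(6·2)=7/68, b=Δ4−h4·(2M4+M5)/6=-3/17
t_q=9/2 → seg 2, τ=3/2; S=0+-39/17·τ+93/34·τ²+-37/68·τ³=477/544

  seg 0: a=-4 b=339/34 c=0 d=-67/34
  seg 1: a=4 b=69/17 c=-201/34 d=49/34
  seg 2: a=0 b=-39/17 c=93/34 d=-37/68
  seg 3: a=2 b=36/17 c=-9/17 d=-1/68
  seg 4: a=4 b=-3/17 c=-21/34 d=7/68
S(9/2) = 477/544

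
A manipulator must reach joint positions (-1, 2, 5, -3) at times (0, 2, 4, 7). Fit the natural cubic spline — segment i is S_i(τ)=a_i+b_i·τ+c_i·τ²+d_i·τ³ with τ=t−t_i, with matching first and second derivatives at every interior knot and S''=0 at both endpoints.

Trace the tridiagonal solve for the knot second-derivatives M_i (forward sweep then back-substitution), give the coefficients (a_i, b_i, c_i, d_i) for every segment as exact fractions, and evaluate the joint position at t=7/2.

Δ: Δ0=3/2, Δ1=3/2, Δ2=-8/3
row 1: diag=8, rhs=0; c'=1/4, d'=0
row 2: denom=10−2·1/4=19/2; d'=(-25−2·0)/(19/2)=-50/19
back: M2=-50/19
back: M1=0−1/4·-50/19=25/38
M: M0=0, M1=25/38, M2=-50/19, M3=0
seg 0: a=-1, c=M0/2=0, d=(M1−M0)/(6·2)=25/456, b=Δ0−h0·(2M0+M1)/6=73/57
seg 1: a=2, c=M1/2=25/76, d=(M2−M1)/(6·2)=-125/456, b=Δ1−h1·(2M1+M2)/6=221/114
seg 2: a=5, c=M2/2=-25/19, d=(M3−M2)/(6·3)=25/171, b=Δ2−h2·(2M2+M3)/6=-2/57
t_q=7/2 → seg 1, τ=3/2; S=2+221/114·τ+25/76·τ²+-125/456·τ³=5743/1216

  seg 0: a=-1 b=73/57 c=0 d=25/456
  seg 1: a=2 b=221/114 c=25/76 d=-125/456
  seg 2: a=5 b=-2/57 c=-25/19 d=25/171
S(7/2) = 5743/1216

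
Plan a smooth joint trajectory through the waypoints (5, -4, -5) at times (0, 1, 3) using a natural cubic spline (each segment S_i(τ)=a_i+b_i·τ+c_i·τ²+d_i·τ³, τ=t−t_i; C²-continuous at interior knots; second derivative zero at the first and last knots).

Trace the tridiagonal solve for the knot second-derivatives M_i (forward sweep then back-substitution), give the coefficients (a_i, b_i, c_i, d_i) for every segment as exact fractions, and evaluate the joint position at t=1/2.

Δ: Δ0=-9, Δ1=-1/2
row 1: diag=6, rhs=51; c'=1/3, d'=17/2
back: M1=17/2
M: M0=0, M1=17/2, M2=0
seg 0: a=5, c=M0/2=0, d=(M1−M0)/(6·1)=17/12, b=Δ0−h0·(2M0+M1)/6=-125/12
seg 1: a=-4, c=M1/2=17/4, d=(M2−M1)/(6·2)=-17/24, b=Δ1−h1·(2M1+M2)/6=-37/6
t_q=1/2 → seg 0, τ=1/2; S=5+-125/12·τ+0·τ²+17/12·τ³=-1/32

  seg 0: a=5 b=-125/12 c=0 d=17/12
  seg 1: a=-4 b=-37/6 c=17/4 d=-17/24
S(1/2) = -1/32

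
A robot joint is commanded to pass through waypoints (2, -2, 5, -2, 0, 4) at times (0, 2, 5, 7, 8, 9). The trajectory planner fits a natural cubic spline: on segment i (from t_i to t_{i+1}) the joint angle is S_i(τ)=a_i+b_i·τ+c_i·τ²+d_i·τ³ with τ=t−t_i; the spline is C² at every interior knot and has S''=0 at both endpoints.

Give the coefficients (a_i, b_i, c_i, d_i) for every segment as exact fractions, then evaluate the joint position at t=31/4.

  seg 0: a=2 b=-20297/5799 c=0 d=8699/23196
  seg 1: a=-2 b=5800/5799 c=8699/3866 d=-2327/3866
  seg 2: a=5 b=-20305/11598 c=-6122/1933 d=6647/5799
  seg 3: a=-2 b=-7705/11598 c=7172/1933 d=-12131/11598
  seg 4: a=0 b=20983/5799 c=2213/3866 d=-2213/11598
S(31/4) = -210923/247424

Δ: Δ0=-2, Δ1=7/3, Δ2=-7/2, Δ3=2, Δ4=4
row 1: diag=10, rhs=26; c'=3/10, d'=13/5
row 2: denom=10−3·3/10=91/10; d'=(-35−3·13/5)/(91/10)=-428/91
row 3: denom=6−2·20/91=506/91; d'=(33−2·-428/91)/(506/91)=3859/506
row 4: denom=4−1·91/506=1933/506; d'=(12−1·3859/506)/(1933/506)=2213/1933
back: M4=2213/1933
back: M3=3859/506−91/506·2213/1933=14344/1933
back: M2=-428/91−20/91·14344/1933=-12244/1933
back: M1=13/5−3/10·-12244/1933=8699/1933
M: M0=0, M1=8699/1933, M2=-12244/1933, M3=14344/1933, M4=2213/1933, M5=0
seg 0: a=2, c=M0/2=0, d=(M1−M0)/(6·2)=8699/23196, b=Δ0−h0·(2M0+M1)/6=-20297/5799
seg 1: a=-2, c=M1/2=8699/3866, d=(M2−M1)/(6·3)=-2327/3866, b=Δ1−h1·(2M1+M2)/6=5800/5799
seg 2: a=5, c=M2/2=-6122/1933, d=(M3−M2)/(6·2)=6647/5799, b=Δ2−h2·(2M2+M3)/6=-20305/11598
seg 3: a=-2, c=M3/2=7172/1933, d=(M4−M3)/(6·1)=-12131/11598, b=Δ3−h3·(2M3+M4)/6=-7705/11598
seg 4: a=0, c=M4/2=2213/3866, d=(M5−M4)/(6·1)=-2213/11598, b=Δ4−h4·(2M4+M5)/6=20983/5799
t_q=31/4 → seg 3, τ=3/4; S=-2+-7705/11598·τ+7172/1933·τ²+-12131/11598·τ³=-210923/247424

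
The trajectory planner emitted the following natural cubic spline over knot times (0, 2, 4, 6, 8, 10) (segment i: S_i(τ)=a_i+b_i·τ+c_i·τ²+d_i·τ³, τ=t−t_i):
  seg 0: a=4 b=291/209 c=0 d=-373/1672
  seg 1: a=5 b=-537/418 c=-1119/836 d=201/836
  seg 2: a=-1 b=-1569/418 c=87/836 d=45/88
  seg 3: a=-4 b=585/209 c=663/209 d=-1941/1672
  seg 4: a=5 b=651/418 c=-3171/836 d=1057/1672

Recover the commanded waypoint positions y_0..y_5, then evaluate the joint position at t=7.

y_0 = S_0(0) = a_0 = 4
y_1 = S_1(0) = a_1 = 5
y_2 = S_2(0) = a_2 = -1
y_3 = S_3(0) = a_3 = -4
y_4 = S_4(0) = a_4 = 5
y_5 = S_4(2) = -2
t_q=7 is in segment 3 (τ=1); S_3(τ)=1355/1672

y_0=4 y_1=5 y_2=-1 y_3=-4 y_4=5 y_5=-2
S(7) = 1355/1672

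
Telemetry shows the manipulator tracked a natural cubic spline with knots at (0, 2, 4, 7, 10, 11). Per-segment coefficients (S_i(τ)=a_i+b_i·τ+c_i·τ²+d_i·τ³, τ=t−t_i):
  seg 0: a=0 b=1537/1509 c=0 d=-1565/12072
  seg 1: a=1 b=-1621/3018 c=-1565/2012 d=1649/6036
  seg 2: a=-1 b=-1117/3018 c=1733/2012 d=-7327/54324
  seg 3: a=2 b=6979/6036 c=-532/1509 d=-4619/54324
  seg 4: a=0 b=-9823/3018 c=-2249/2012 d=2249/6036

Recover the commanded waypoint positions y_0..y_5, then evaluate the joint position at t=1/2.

y_0=0 y_1=1 y_2=-1 y_3=2 y_4=0 y_5=-4
S(1/2) = 15873/32192

y_0 = S_0(0) = a_0 = 0
y_1 = S_1(0) = a_1 = 1
y_2 = S_2(0) = a_2 = -1
y_3 = S_3(0) = a_3 = 2
y_4 = S_4(0) = a_4 = 0
y_5 = S_4(1) = -4
t_q=1/2 is in segment 0 (τ=1/2); S_0(τ)=15873/32192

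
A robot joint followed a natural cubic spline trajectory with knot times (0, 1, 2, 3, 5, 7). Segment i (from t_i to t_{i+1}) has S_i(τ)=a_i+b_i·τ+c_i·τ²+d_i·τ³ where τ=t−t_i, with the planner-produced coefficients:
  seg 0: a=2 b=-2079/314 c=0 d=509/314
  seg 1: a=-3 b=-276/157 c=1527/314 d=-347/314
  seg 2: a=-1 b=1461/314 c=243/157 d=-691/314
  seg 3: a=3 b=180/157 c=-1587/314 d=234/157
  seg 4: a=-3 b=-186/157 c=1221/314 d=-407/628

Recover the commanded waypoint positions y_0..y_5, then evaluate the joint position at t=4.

y_0 = S_0(0) = a_0 = 2
y_1 = S_1(0) = a_1 = -3
y_2 = S_2(0) = a_2 = -1
y_3 = S_3(0) = a_3 = 3
y_4 = S_4(0) = a_4 = -3
y_5 = S_4(2) = 5
t_q=4 is in segment 3 (τ=1); S_3(τ)=183/314

y_0=2 y_1=-3 y_2=-1 y_3=3 y_4=-3 y_5=5
S(4) = 183/314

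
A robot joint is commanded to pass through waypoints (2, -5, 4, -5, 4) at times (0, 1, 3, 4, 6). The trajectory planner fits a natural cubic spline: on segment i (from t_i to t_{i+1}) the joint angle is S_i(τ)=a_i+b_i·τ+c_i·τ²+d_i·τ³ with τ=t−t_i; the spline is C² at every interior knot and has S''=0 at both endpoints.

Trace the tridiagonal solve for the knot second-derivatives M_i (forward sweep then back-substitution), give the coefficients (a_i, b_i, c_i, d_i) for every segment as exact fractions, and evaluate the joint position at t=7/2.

Δ: Δ0=-7, Δ1=9/2, Δ2=-9, Δ3=9/2
row 1: diag=6, rhs=69; c'=1/3, d'=23/2
row 2: denom=6−2·1/3=16/3; d'=(-81−2·23/2)/(16/3)=-39/2
row 3: denom=6−1·3/16=93/16; d'=(81−1·-39/2)/(93/16)=536/31
back: M3=536/31
back: M2=-39/2−3/16·536/31=-705/31
back: M1=23/2−1/3·-705/31=1183/62
M: M0=0, M1=1183/62, M2=-705/31, M3=536/31, M4=0
seg 0: a=2, c=M0/2=0, d=(M1−M0)/(6·1)=1183/372, b=Δ0−h0·(2M0+M1)/6=-3787/372
seg 1: a=-5, c=M1/2=1183/124, d=(M2−M1)/(6·2)=-2593/744, b=Δ1−h1·(2M1+M2)/6=-119/186
seg 2: a=4, c=M2/2=-705/62, d=(M3−M2)/(6·1)=1241/186, b=Δ2−h2·(2M2+M3)/6=-400/93
seg 3: a=-5, c=M3/2=268/31, d=(M4−M3)/(6·2)=-134/93, b=Δ3−h3·(2M3+M4)/6=-1307/186
t_q=7/2 → seg 2, τ=1/2; S=4+-400/93·τ+-705/62·τ²+1241/186·τ³=-79/496

  seg 0: a=2 b=-3787/372 c=0 d=1183/372
  seg 1: a=-5 b=-119/186 c=1183/124 d=-2593/744
  seg 2: a=4 b=-400/93 c=-705/62 d=1241/186
  seg 3: a=-5 b=-1307/186 c=268/31 d=-134/93
S(7/2) = -79/496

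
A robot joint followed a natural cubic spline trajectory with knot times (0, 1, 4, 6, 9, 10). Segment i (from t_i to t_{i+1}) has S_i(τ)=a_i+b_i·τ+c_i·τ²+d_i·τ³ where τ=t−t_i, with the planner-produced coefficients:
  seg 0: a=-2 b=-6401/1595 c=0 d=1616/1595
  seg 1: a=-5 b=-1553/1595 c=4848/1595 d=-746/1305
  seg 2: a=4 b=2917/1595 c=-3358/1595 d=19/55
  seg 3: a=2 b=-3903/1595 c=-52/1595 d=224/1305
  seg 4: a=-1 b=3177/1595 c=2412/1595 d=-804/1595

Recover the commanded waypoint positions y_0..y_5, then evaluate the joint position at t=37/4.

y_0 = S_0(0) = a_0 = -2
y_1 = S_1(0) = a_1 = -5
y_2 = S_2(0) = a_2 = 4
y_3 = S_3(0) = a_3 = 2
y_4 = S_4(0) = a_4 = -1
y_5 = S_4(1) = 2
t_q=37/4 is in segment 4 (τ=1/4); S_4(τ)=-10601/25520

y_0=-2 y_1=-5 y_2=4 y_3=2 y_4=-1 y_5=2
S(37/4) = -10601/25520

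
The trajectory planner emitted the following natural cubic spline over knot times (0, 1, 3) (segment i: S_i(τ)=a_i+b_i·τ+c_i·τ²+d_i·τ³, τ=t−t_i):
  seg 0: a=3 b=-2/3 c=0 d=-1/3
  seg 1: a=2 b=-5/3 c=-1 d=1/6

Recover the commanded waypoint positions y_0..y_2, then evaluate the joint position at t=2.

y_0=3 y_1=2 y_2=-4
S(2) = -1/2

y_0 = S_0(0) = a_0 = 3
y_1 = S_1(0) = a_1 = 2
y_2 = S_1(2) = -4
t_q=2 is in segment 1 (τ=1); S_1(τ)=-1/2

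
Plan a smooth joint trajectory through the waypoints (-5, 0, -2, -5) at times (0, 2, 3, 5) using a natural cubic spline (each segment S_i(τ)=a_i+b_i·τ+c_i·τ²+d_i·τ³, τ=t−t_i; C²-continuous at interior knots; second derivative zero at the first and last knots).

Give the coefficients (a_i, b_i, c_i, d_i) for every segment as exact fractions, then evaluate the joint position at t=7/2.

  seg 0: a=-5 b=57/14 c=0 d=-11/28
  seg 1: a=0 b=-9/14 c=-33/14 d=1
  seg 2: a=-2 b=-33/14 c=9/14 d=-3/28
S(7/2) = -97/32

Δ: Δ0=5/2, Δ1=-2, Δ2=-3/2
row 1: diag=6, rhs=-27; c'=1/6, d'=-9/2
row 2: denom=6−1·1/6=35/6; d'=(3−1·-9/2)/(35/6)=9/7
back: M2=9/7
back: M1=-9/2−1/6·9/7=-33/7
M: M0=0, M1=-33/7, M2=9/7, M3=0
seg 0: a=-5, c=M0/2=0, d=(M1−M0)/(6·2)=-11/28, b=Δ0−h0·(2M0+M1)/6=57/14
seg 1: a=0, c=M1/2=-33/14, d=(M2−M1)/(6·1)=1, b=Δ1−h1·(2M1+M2)/6=-9/14
seg 2: a=-2, c=M2/2=9/14, d=(M3−M2)/(6·2)=-3/28, b=Δ2−h2·(2M2+M3)/6=-33/14
t_q=7/2 → seg 2, τ=1/2; S=-2+-33/14·τ+9/14·τ²+-3/28·τ³=-97/32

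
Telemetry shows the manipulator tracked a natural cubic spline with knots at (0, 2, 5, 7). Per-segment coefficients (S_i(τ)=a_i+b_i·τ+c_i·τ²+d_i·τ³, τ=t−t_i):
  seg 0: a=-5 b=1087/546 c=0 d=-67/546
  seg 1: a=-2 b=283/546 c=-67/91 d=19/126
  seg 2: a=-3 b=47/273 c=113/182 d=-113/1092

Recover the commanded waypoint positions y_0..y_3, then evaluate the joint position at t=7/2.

y_0 = S_0(0) = a_0 = -5
y_1 = S_1(0) = a_1 = -2
y_2 = S_2(0) = a_2 = -3
y_3 = S_2(2) = -1
t_q=7/2 is in segment 1 (τ=3/2); S_1(τ)=-493/208

y_0=-5 y_1=-2 y_2=-3 y_3=-1
S(7/2) = -493/208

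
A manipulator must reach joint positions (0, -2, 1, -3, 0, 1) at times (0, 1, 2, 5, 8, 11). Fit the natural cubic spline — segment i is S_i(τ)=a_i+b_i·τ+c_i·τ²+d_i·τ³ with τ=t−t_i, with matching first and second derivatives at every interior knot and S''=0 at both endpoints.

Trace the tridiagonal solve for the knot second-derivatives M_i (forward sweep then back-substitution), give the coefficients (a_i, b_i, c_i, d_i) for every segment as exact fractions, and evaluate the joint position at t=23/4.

  seg 0: a=0 b=-483/139 c=0 d=205/139
  seg 1: a=-2 b=132/139 c=615/139 d=-330/139
  seg 2: a=1 b=372/139 c=-375/139 d=1703/3753
  seg 3: a=-3 b=-175/139 c=578/417 d=-88/417
  seg 4: a=0 b=189/139 c=-214/417 d=214/3753
S(23/4) = -1809/556

Δ: Δ0=-2, Δ1=3, Δ2=-4/3, Δ3=1, Δ4=1/3
row 1: diag=4, rhs=30; c'=1/4, d'=15/2
row 2: denom=8−1·1/4=31/4; d'=(-26−1·15/2)/(31/4)=-134/31
row 3: denom=12−3·12/31=336/31; d'=(14−3·-134/31)/(336/31)=209/84
row 4: denom=12−3·31/112=1251/112; d'=(-4−3·209/84)/(1251/112)=-428/417
back: M4=-428/417
back: M3=209/84−31/112·-428/417=1156/417
back: M2=-134/31−12/31·1156/417=-750/139
back: M1=15/2−1/4·-750/139=1230/139
M: M0=0, M1=1230/139, M2=-750/139, M3=1156/417, M4=-428/417, M5=0
seg 0: a=0, c=M0/2=0, d=(M1−M0)/(6·1)=205/139, b=Δ0−h0·(2M0+M1)/6=-483/139
seg 1: a=-2, c=M1/2=615/139, d=(M2−M1)/(6·1)=-330/139, b=Δ1−h1·(2M1+M2)/6=132/139
seg 2: a=1, c=M2/2=-375/139, d=(M3−M2)/(6·3)=1703/3753, b=Δ2−h2·(2M2+M3)/6=372/139
seg 3: a=-3, c=M3/2=578/417, d=(M4−M3)/(6·3)=-88/417, b=Δ3−h3·(2M3+M4)/6=-175/139
seg 4: a=0, c=M4/2=-214/417, d=(M5−M4)/(6·3)=214/3753, b=Δ4−h4·(2M4+M5)/6=189/139
t_q=23/4 → seg 3, τ=3/4; S=-3+-175/139·τ+578/417·τ²+-88/417·τ³=-1809/556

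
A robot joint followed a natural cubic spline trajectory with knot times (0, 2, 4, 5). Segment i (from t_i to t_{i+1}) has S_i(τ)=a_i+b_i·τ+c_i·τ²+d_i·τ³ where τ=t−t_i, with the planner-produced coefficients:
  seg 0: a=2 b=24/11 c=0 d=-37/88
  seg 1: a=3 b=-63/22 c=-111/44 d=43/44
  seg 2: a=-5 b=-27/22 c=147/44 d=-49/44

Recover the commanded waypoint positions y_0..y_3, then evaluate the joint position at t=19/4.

y_0=2 y_1=3 y_2=-5 y_3=-4
S(19/4) = -12703/2816

y_0 = S_0(0) = a_0 = 2
y_1 = S_1(0) = a_1 = 3
y_2 = S_2(0) = a_2 = -5
y_3 = S_2(1) = -4
t_q=19/4 is in segment 2 (τ=3/4); S_2(τ)=-12703/2816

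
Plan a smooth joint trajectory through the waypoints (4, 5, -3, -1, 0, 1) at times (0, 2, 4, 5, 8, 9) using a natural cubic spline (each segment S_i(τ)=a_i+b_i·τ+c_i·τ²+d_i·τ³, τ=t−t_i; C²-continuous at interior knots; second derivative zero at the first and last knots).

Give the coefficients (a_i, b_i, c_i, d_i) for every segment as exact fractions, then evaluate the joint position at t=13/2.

Δ: Δ0=1/2, Δ1=-4, Δ2=2, Δ3=1/3, Δ4=1
row 1: diag=8, rhs=-27; c'=1/4, d'=-27/8
row 2: denom=6−2·1/4=11/2; d'=(36−2·-27/8)/(11/2)=171/22
row 3: denom=8−1·2/11=86/11; d'=(-10−1·171/22)/(86/11)=-391/172
row 4: denom=8−3·33/86=589/86; d'=(4−3·-391/172)/(589/86)=1861/1178
back: M4=1861/1178
back: M3=-391/172−33/86·1861/1178=-1696/589
back: M2=171/22−2/11·-1696/589=9773/1178
back: M1=-27/8−1/4·9773/1178=-6419/1178
M: M0=0, M1=-6419/1178, M2=9773/1178, M3=-1696/589, M4=1861/1178, M5=0
seg 0: a=4, c=M0/2=0, d=(M1−M0)/(6·2)=-6419/14136, b=Δ0−h0·(2M0+M1)/6=4093/1767
seg 1: a=5, c=M1/2=-6419/2356, d=(M2−M1)/(6·2)=2024/1767, b=Δ1−h1·(2M1+M2)/6=-11071/3534
seg 2: a=-3, c=M2/2=9773/2356, d=(M3−M2)/(6·1)=-13165/7068, b=Δ2−h2·(2M2+M3)/6=-1009/3534
seg 3: a=-1, c=M3/2=-848/589, d=(M4−M3)/(6·3)=1751/7068, b=Δ3−h3·(2M3+M4)/6=17125/7068
seg 4: a=0, c=M4/2=1861/2356, d=(M5−M4)/(6·1)=-1861/7068, b=Δ4−h4·(2M4+M5)/6=1673/3534
t_q=13/2 → seg 3, τ=3/2; S=-1+17125/7068·τ+-848/589·τ²+1751/7068·τ³=4355/18848

  seg 0: a=4 b=4093/1767 c=0 d=-6419/14136
  seg 1: a=5 b=-11071/3534 c=-6419/2356 d=2024/1767
  seg 2: a=-3 b=-1009/3534 c=9773/2356 d=-13165/7068
  seg 3: a=-1 b=17125/7068 c=-848/589 d=1751/7068
  seg 4: a=0 b=1673/3534 c=1861/2356 d=-1861/7068
S(13/2) = 4355/18848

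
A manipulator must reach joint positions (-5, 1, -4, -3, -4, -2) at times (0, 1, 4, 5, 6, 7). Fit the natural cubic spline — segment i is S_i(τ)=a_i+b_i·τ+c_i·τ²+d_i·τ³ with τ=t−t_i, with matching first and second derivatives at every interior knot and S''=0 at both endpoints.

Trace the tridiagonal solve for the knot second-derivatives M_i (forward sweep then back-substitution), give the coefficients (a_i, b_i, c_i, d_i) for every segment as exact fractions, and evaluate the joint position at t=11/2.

Δ: Δ0=6, Δ1=-5/3, Δ2=1, Δ3=-1, Δ4=2
row 1: diag=8, rhs=-46; c'=3/8, d'=-23/4
row 2: denom=8−3·3/8=55/8; d'=(16−3·-23/4)/(55/8)=266/55
row 3: denom=4−1·8/55=212/55; d'=(-12−1·266/55)/(212/55)=-463/106
row 4: denom=4−1·55/212=793/212; d'=(18−1·-463/106)/(793/212)=4742/793
back: M4=4742/793
back: M3=-463/106−55/212·4742/793=-4694/793
back: M2=266/55−8/55·-4694/793=4518/793
back: M1=-23/4−3/8·4518/793=-6254/793
M: M0=0, M1=-6254/793, M2=4518/793, M3=-4694/793, M4=4742/793, M5=0
seg 0: a=-5, c=M0/2=0, d=(M1−M0)/(6·1)=-3127/2379, b=Δ0−h0·(2M0+M1)/6=17401/2379
seg 1: a=1, c=M1/2=-3127/793, d=(M2−M1)/(6·3)=5386/7137, b=Δ1−h1·(2M1+M2)/6=8020/2379
seg 2: a=-4, c=M2/2=2259/793, d=(M3−M2)/(6·1)=-4606/2379, b=Δ2−h2·(2M2+M3)/6=16/183
seg 3: a=-3, c=M3/2=-2347/793, d=(M4−M3)/(6·1)=4718/2379, b=Δ3−h3·(2M3+M4)/6=-56/2379
seg 4: a=-4, c=M4/2=2371/793, d=(M5−M4)/(6·1)=-2371/2379, b=Δ4−h4·(2M4+M5)/6=16/2379
t_q=11/2 → seg 3, τ=1/2; S=-3+-56/2379·τ+-2347/793·τ²+4718/2379·τ³=-5557/1586

  seg 0: a=-5 b=17401/2379 c=0 d=-3127/2379
  seg 1: a=1 b=8020/2379 c=-3127/793 d=5386/7137
  seg 2: a=-4 b=16/183 c=2259/793 d=-4606/2379
  seg 3: a=-3 b=-56/2379 c=-2347/793 d=4718/2379
  seg 4: a=-4 b=16/2379 c=2371/793 d=-2371/2379
S(11/2) = -5557/1586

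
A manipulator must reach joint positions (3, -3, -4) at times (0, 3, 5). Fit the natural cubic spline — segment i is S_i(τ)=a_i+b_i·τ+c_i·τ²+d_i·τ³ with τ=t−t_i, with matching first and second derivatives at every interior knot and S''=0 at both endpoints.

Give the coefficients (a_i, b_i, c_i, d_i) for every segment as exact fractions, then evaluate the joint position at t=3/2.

Δ: Δ0=-2, Δ1=-1/2
row 1: diag=10, rhs=9; c'=1/5, d'=9/10
back: M1=9/10
M: M0=0, M1=9/10, M2=0
seg 0: a=3, c=M0/2=0, d=(M1−M0)/(6·3)=1/20, b=Δ0−h0·(2M0+M1)/6=-49/20
seg 1: a=-3, c=M1/2=9/20, d=(M2−M1)/(6·2)=-3/40, b=Δ1−h1·(2M1+M2)/6=-11/10
t_q=3/2 → seg 0, τ=3/2; S=3+-49/20·τ+0·τ²+1/20·τ³=-81/160

  seg 0: a=3 b=-49/20 c=0 d=1/20
  seg 1: a=-3 b=-11/10 c=9/20 d=-3/40
S(3/2) = -81/160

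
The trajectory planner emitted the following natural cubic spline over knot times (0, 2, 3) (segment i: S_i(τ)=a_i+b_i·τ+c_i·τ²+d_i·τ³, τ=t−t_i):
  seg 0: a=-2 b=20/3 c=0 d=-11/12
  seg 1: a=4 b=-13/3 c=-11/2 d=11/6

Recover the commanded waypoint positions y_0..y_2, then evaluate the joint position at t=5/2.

y_0 = S_0(0) = a_0 = -2
y_1 = S_1(0) = a_1 = 4
y_2 = S_1(1) = -4
t_q=5/2 is in segment 1 (τ=1/2); S_1(τ)=11/16

y_0=-2 y_1=4 y_2=-4
S(5/2) = 11/16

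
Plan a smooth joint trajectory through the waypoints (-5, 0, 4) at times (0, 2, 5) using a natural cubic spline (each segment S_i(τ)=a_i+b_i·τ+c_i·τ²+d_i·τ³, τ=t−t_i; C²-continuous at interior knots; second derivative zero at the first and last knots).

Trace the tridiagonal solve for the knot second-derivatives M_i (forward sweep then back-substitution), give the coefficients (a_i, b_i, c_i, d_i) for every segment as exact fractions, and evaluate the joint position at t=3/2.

Δ: Δ0=5/2, Δ1=4/3
row 1: diag=10, rhs=-7; c'=3/10, d'=-7/10
back: M1=-7/10
M: M0=0, M1=-7/10, M2=0
seg 0: a=-5, c=M0/2=0, d=(M1−M0)/(6·2)=-7/120, b=Δ0−h0·(2M0+M1)/6=41/15
seg 1: a=0, c=M1/2=-7/20, d=(M2−M1)/(6·3)=7/180, b=Δ1−h1·(2M1+M2)/6=61/30
t_q=3/2 → seg 0, τ=3/2; S=-5+41/15·τ+0·τ²+-7/120·τ³=-351/320

  seg 0: a=-5 b=41/15 c=0 d=-7/120
  seg 1: a=0 b=61/30 c=-7/20 d=7/180
S(3/2) = -351/320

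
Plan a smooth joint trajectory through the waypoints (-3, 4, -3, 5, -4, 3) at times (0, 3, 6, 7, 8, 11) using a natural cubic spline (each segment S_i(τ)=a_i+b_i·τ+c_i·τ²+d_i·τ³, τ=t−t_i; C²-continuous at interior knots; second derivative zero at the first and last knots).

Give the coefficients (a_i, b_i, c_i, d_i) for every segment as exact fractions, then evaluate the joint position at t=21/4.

  seg 0: a=-3 b=4546/867 c=0 d=-841/2601
  seg 1: a=4 b=-3023/867 c=-841/289 d=8569/7803
  seg 2: a=-3 b=7546/867 c=6046/867 d=-6656/867
  seg 3: a=5 b=-110/289 c=-13922/867 d=6449/867
  seg 4: a=-4 b=-8827/867 c=5425/867 d=-5425/7803
S(21/4) = -112241/18496

Δ: Δ0=7/3, Δ1=-7/3, Δ2=8, Δ3=-9, Δ4=7/3
row 1: diag=12, rhs=-28; c'=1/4, d'=-7/3
row 2: denom=8−3·1/4=29/4; d'=(62−3·-7/3)/(29/4)=276/29
row 3: denom=4−1·4/29=112/29; d'=(-102−1·276/29)/(112/29)=-231/8
row 4: denom=8−1·29/112=867/112; d'=(68−1·-231/8)/(867/112)=10850/867
back: M4=10850/867
back: M3=-231/8−29/112·10850/867=-27844/867
back: M2=276/29−4/29·-27844/867=12092/867
back: M1=-7/3−1/4·12092/867=-1682/289
M: M0=0, M1=-1682/289, M2=12092/867, M3=-27844/867, M4=10850/867, M5=0
seg 0: a=-3, c=M0/2=0, d=(M1−M0)/(6·3)=-841/2601, b=Δ0−h0·(2M0+M1)/6=4546/867
seg 1: a=4, c=M1/2=-841/289, d=(M2−M1)/(6·3)=8569/7803, b=Δ1−h1·(2M1+M2)/6=-3023/867
seg 2: a=-3, c=M2/2=6046/867, d=(M3−M2)/(6·1)=-6656/867, b=Δ2−h2·(2M2+M3)/6=7546/867
seg 3: a=5, c=M3/2=-13922/867, d=(M4−M3)/(6·1)=6449/867, b=Δ3−h3·(2M3+M4)/6=-110/289
seg 4: a=-4, c=M4/2=5425/867, d=(M5−M4)/(6·3)=-5425/7803, b=Δ4−h4·(2M4+M5)/6=-8827/867
t_q=21/4 → seg 1, τ=9/4; S=4+-3023/867·τ+-841/289·τ²+8569/7803·τ³=-112241/18496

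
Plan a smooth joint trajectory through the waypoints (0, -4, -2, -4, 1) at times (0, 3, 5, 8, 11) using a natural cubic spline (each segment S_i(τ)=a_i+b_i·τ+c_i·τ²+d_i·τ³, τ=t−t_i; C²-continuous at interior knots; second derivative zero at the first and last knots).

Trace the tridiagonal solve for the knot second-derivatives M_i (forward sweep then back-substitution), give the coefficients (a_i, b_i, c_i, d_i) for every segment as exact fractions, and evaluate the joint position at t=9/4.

  seg 0: a=0 b=-785/354 c=0 d=313/3186
  seg 1: a=-4 b=77/177 c=313/354 d=-71/236
  seg 2: a=-2 b=64/177 c=-163/177 d=307/1593
  seg 3: a=-4 b=7/177 c=48/59 d=-16/177
S(9/4) = -29229/7552

Δ: Δ0=-4/3, Δ1=1, Δ2=-2/3, Δ3=5/3
row 1: diag=10, rhs=14; c'=1/5, d'=7/5
row 2: denom=10−2·1/5=48/5; d'=(-10−2·7/5)/(48/5)=-4/3
row 3: denom=12−3·5/16=177/16; d'=(14−3·-4/3)/(177/16)=96/59
back: M3=96/59
back: M2=-4/3−5/16·96/59=-326/177
back: M1=7/5−1/5·-326/177=313/177
M: M0=0, M1=313/177, M2=-326/177, M3=96/59, M4=0
seg 0: a=0, c=M0/2=0, d=(M1−M0)/(6·3)=313/3186, b=Δ0−h0·(2M0+M1)/6=-785/354
seg 1: a=-4, c=M1/2=313/354, d=(M2−M1)/(6·2)=-71/236, b=Δ1−h1·(2M1+M2)/6=77/177
seg 2: a=-2, c=M2/2=-163/177, d=(M3−M2)/(6·3)=307/1593, b=Δ2−h2·(2M2+M3)/6=64/177
seg 3: a=-4, c=M3/2=48/59, d=(M4−M3)/(6·3)=-16/177, b=Δ3−h3·(2M3+M4)/6=7/177
t_q=9/4 → seg 0, τ=9/4; S=0+-785/354·τ+0·τ²+313/3186·τ³=-29229/7552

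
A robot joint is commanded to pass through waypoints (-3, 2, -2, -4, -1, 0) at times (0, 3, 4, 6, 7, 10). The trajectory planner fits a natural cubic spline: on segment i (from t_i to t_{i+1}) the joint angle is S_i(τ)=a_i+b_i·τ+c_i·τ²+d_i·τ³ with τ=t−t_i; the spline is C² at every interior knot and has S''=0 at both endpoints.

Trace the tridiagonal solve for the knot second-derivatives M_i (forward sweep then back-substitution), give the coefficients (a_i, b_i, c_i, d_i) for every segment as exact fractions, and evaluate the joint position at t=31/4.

Δ: Δ0=5/3, Δ1=-4, Δ2=-1, Δ3=3, Δ4=1/3
row 1: diag=8, rhs=-34; c'=1/8, d'=-17/4
row 2: denom=6−1·1/8=47/8; d'=(18−1·-17/4)/(47/8)=178/47
row 3: denom=6−2·16/47=250/47; d'=(24−2·178/47)/(250/47)=386/125
row 4: denom=8−1·47/250=1953/250; d'=(-16−1·386/125)/(1953/250)=-4772/1953
back: M4=-4772/1953
back: M3=386/125−47/250·-4772/1953=6928/1953
back: M2=178/47−16/47·6928/1953=5038/1953
back: M1=-17/4−1/8·5038/1953=-8930/1953
M: M0=0, M1=-8930/1953, M2=5038/1953, M3=6928/1953, M4=-4772/1953, M5=0
seg 0: a=-3, c=M0/2=0, d=(M1−M0)/(6·3)=-4465/17577, b=Δ0−h0·(2M0+M1)/6=7720/1953
seg 1: a=2, c=M1/2=-4465/1953, d=(M2−M1)/(6·1)=776/651, b=Δ1−h1·(2M1+M2)/6=-5675/1953
seg 2: a=-2, c=M2/2=2519/1953, d=(M3−M2)/(6·2)=5/62, b=Δ2−h2·(2M2+M3)/6=-7621/1953
seg 3: a=-4, c=M3/2=3464/1953, d=(M4−M3)/(6·1)=-650/651, b=Δ3−h3·(2M3+M4)/6=4345/1953
seg 4: a=-1, c=M4/2=-2386/1953, d=(M5−M4)/(6·3)=2386/17577, b=Δ4−h4·(2M4+M5)/6=5423/1953
t_q=31/4 → seg 4, τ=3/4; S=-1+5423/1953·τ+-2386/1953·τ²+2386/17577·τ³=449/992

  seg 0: a=-3 b=7720/1953 c=0 d=-4465/17577
  seg 1: a=2 b=-5675/1953 c=-4465/1953 d=776/651
  seg 2: a=-2 b=-7621/1953 c=2519/1953 d=5/62
  seg 3: a=-4 b=4345/1953 c=3464/1953 d=-650/651
  seg 4: a=-1 b=5423/1953 c=-2386/1953 d=2386/17577
S(31/4) = 449/992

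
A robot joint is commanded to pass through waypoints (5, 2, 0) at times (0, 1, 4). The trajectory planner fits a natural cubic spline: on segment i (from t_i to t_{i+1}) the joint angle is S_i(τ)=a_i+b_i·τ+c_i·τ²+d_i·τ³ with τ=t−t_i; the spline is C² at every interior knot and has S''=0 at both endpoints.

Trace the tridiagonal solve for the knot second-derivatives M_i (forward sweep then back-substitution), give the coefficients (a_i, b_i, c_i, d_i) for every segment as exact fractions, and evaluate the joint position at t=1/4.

Δ: Δ0=-3, Δ1=-2/3
row 1: diag=8, rhs=14; c'=3/8, d'=7/4
back: M1=7/4
M: M0=0, M1=7/4, M2=0
seg 0: a=5, c=M0/2=0, d=(M1−M0)/(6·1)=7/24, b=Δ0−h0·(2M0+M1)/6=-79/24
seg 1: a=2, c=M1/2=7/8, d=(M2−M1)/(6·3)=-7/72, b=Δ1−h1·(2M1+M2)/6=-29/12
t_q=1/4 → seg 0, τ=1/4; S=5+-79/24·τ+0·τ²+7/24·τ³=2141/512

  seg 0: a=5 b=-79/24 c=0 d=7/24
  seg 1: a=2 b=-29/12 c=7/8 d=-7/72
S(1/4) = 2141/512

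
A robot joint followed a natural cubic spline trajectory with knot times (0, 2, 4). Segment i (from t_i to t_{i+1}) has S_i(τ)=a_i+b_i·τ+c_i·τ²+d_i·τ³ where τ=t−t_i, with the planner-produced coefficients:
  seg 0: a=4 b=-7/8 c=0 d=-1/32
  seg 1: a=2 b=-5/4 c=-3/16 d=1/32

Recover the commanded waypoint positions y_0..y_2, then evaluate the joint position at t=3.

y_0=4 y_1=2 y_2=-1
S(3) = 19/32

y_0 = S_0(0) = a_0 = 4
y_1 = S_1(0) = a_1 = 2
y_2 = S_1(2) = -1
t_q=3 is in segment 1 (τ=1); S_1(τ)=19/32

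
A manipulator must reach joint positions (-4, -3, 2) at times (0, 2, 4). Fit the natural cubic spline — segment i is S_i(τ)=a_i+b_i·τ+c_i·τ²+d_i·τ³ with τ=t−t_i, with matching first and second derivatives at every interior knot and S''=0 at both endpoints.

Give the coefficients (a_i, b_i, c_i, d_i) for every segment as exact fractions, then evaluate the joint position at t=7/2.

Δ: Δ0=1/2, Δ1=5/2
row 1: diag=8, rhs=12; c'=1/4, d'=3/2
back: M1=3/2
M: M0=0, M1=3/2, M2=0
seg 0: a=-4, c=M0/2=0, d=(M1−M0)/(6·2)=1/8, b=Δ0−h0·(2M0+M1)/6=0
seg 1: a=-3, c=M1/2=3/4, d=(M2−M1)/(6·2)=-1/8, b=Δ1−h1·(2M1+M2)/6=3/2
t_q=7/2 → seg 1, τ=3/2; S=-3+3/2·τ+3/4·τ²+-1/8·τ³=33/64

  seg 0: a=-4 b=0 c=0 d=1/8
  seg 1: a=-3 b=3/2 c=3/4 d=-1/8
S(7/2) = 33/64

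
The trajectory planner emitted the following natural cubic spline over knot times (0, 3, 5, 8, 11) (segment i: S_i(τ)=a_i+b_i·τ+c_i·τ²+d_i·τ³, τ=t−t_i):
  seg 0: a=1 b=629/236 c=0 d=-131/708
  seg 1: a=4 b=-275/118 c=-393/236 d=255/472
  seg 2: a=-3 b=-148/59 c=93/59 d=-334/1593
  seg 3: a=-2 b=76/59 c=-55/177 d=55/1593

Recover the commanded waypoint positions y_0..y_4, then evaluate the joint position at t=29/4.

y_0=1 y_1=4 y_2=-3 y_3=-2 y_4=0
S(29/4) = -5763/1888

y_0 = S_0(0) = a_0 = 1
y_1 = S_1(0) = a_1 = 4
y_2 = S_2(0) = a_2 = -3
y_3 = S_3(0) = a_3 = -2
y_4 = S_3(3) = 0
t_q=29/4 is in segment 2 (τ=9/4); S_2(τ)=-5763/1888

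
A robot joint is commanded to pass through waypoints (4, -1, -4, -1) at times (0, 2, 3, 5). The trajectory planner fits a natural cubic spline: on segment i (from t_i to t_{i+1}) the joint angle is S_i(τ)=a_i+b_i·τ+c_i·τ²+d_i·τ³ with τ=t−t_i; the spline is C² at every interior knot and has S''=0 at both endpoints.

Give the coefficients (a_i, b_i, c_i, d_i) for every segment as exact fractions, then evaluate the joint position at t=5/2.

  seg 0: a=4 b=-29/14 c=0 d=-3/28
  seg 1: a=-1 b=-47/14 c=-9/14 d=1
  seg 2: a=-4 b=-23/14 c=33/14 d=-11/28
S(5/2) = -19/7

Δ: Δ0=-5/2, Δ1=-3, Δ2=3/2
row 1: diag=6, rhs=-3; c'=1/6, d'=-1/2
row 2: denom=6−1·1/6=35/6; d'=(27−1·-1/2)/(35/6)=33/7
back: M2=33/7
back: M1=-1/2−1/6·33/7=-9/7
M: M0=0, M1=-9/7, M2=33/7, M3=0
seg 0: a=4, c=M0/2=0, d=(M1−M0)/(6·2)=-3/28, b=Δ0−h0·(2M0+M1)/6=-29/14
seg 1: a=-1, c=M1/2=-9/14, d=(M2−M1)/(6·1)=1, b=Δ1−h1·(2M1+M2)/6=-47/14
seg 2: a=-4, c=M2/2=33/14, d=(M3−M2)/(6·2)=-11/28, b=Δ2−h2·(2M2+M3)/6=-23/14
t_q=5/2 → seg 1, τ=1/2; S=-1+-47/14·τ+-9/14·τ²+1·τ³=-19/7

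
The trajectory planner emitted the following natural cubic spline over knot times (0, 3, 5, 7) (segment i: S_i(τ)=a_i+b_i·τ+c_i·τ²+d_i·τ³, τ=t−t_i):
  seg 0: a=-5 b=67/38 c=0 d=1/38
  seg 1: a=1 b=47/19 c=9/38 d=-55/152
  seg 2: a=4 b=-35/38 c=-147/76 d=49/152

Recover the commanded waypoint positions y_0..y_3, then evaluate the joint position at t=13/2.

y_0 = S_0(0) = a_0 = -5
y_1 = S_1(0) = a_1 = 1
y_2 = S_2(0) = a_2 = 4
y_3 = S_2(2) = -3
t_q=13/2 is in segment 2 (τ=3/2); S_2(τ)=-785/1216

y_0=-5 y_1=1 y_2=4 y_3=-3
S(13/2) = -785/1216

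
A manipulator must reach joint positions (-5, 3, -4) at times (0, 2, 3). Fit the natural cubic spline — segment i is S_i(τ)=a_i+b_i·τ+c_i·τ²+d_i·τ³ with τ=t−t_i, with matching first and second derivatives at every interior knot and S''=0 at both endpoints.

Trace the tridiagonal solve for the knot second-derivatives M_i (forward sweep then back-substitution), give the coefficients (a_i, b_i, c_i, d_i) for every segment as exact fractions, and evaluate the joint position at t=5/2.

  seg 0: a=-5 b=23/3 c=0 d=-11/12
  seg 1: a=3 b=-10/3 c=-11/2 d=11/6
S(5/2) = 3/16

Δ: Δ0=4, Δ1=-7
row 1: diag=6, rhs=-66; c'=1/6, d'=-11
back: M1=-11
M: M0=0, M1=-11, M2=0
seg 0: a=-5, c=M0/2=0, d=(M1−M0)/(6·2)=-11/12, b=Δ0−h0·(2M0+M1)/6=23/3
seg 1: a=3, c=M1/2=-11/2, d=(M2−M1)/(6·1)=11/6, b=Δ1−h1·(2M1+M2)/6=-10/3
t_q=5/2 → seg 1, τ=1/2; S=3+-10/3·τ+-11/2·τ²+11/6·τ³=3/16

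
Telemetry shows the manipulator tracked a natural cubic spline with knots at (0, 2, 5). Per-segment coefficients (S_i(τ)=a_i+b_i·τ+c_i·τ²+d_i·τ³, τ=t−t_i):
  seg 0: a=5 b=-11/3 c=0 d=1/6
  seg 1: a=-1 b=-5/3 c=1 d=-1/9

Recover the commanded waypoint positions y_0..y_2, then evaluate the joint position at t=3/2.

y_0 = S_0(0) = a_0 = 5
y_1 = S_1(0) = a_1 = -1
y_2 = S_1(3) = 0
t_q=3/2 is in segment 0 (τ=3/2); S_0(τ)=1/16

y_0=5 y_1=-1 y_2=0
S(3/2) = 1/16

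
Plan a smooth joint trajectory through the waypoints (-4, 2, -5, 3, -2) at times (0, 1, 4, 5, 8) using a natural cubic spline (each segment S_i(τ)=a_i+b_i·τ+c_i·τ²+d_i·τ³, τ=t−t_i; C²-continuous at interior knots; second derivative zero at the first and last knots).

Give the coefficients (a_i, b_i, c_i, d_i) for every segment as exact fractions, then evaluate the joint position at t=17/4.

Δ: Δ0=6, Δ1=-7/3, Δ2=8, Δ3=-5/3
row 1: diag=8, rhs=-50; c'=3/8, d'=-25/4
row 2: denom=8−3·3/8=55/8; d'=(62−3·-25/4)/(55/8)=646/55
row 3: denom=8−1·8/55=432/55; d'=(-58−1·646/55)/(432/55)=-959/108
back: M3=-959/108
back: M2=646/55−8/55·-959/108=352/27
back: M1=-25/4−3/8·352/27=-401/36
M: M0=0, M1=-401/36, M2=352/27, M3=-959/108, M4=0
seg 0: a=-4, c=M0/2=0, d=(M1−M0)/(6·1)=-401/216, b=Δ0−h0·(2M0+M1)/6=1697/216
seg 1: a=2, c=M1/2=-401/72, d=(M2−M1)/(6·3)=2611/1944, b=Δ1−h1·(2M1+M2)/6=247/108
seg 2: a=-5, c=M2/2=176/27, d=(M3−M2)/(6·1)=-263/72, b=Δ2−h2·(2M2+M3)/6=1109/216
seg 3: a=3, c=M3/2=-959/216, d=(M4−M3)/(6·3)=959/1944, b=Δ3−h3·(2M3+M4)/6=779/108
t_q=17/4 → seg 2, τ=1/4; S=-5+1109/216·τ+176/27·τ²+-263/72·τ³=-15511/4608

  seg 0: a=-4 b=1697/216 c=0 d=-401/216
  seg 1: a=2 b=247/108 c=-401/72 d=2611/1944
  seg 2: a=-5 b=1109/216 c=176/27 d=-263/72
  seg 3: a=3 b=779/108 c=-959/216 d=959/1944
S(17/4) = -15511/4608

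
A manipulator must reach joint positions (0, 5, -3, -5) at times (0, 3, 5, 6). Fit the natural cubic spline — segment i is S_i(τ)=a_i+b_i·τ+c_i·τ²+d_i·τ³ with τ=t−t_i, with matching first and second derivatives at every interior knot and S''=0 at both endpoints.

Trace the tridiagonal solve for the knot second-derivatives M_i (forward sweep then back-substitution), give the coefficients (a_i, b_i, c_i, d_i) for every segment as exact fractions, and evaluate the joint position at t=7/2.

Δ: Δ0=5/3, Δ1=-4, Δ2=-2
row 1: diag=10, rhs=-34; c'=1/5, d'=-17/5
row 2: denom=6−2·1/5=28/5; d'=(12−2·-17/5)/(28/5)=47/14
back: M2=47/14
back: M1=-17/5−1/5·47/14=-57/14
M: M0=0, M1=-57/14, M2=47/14, M3=0
seg 0: a=0, c=M0/2=0, d=(M1−M0)/(6·3)=-19/84, b=Δ0−h0·(2M0+M1)/6=311/84
seg 1: a=5, c=M1/2=-57/28, d=(M2−M1)/(6·2)=13/21, b=Δ1−h1·(2M1+M2)/6=-101/42
seg 2: a=-3, c=M2/2=47/28, d=(M3−M2)/(6·1)=-47/84, b=Δ2−h2·(2M2+M3)/6=-131/42
t_q=7/2 → seg 1, τ=1/2; S=5+-101/42·τ+-57/28·τ²+13/21·τ³=377/112

  seg 0: a=0 b=311/84 c=0 d=-19/84
  seg 1: a=5 b=-101/42 c=-57/28 d=13/21
  seg 2: a=-3 b=-131/42 c=47/28 d=-47/84
S(7/2) = 377/112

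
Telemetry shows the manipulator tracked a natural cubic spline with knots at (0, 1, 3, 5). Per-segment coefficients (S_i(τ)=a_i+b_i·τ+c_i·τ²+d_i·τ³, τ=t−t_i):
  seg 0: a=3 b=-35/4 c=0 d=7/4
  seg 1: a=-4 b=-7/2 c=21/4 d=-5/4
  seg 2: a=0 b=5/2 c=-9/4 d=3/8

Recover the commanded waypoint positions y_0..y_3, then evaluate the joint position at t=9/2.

y_0 = S_0(0) = a_0 = 3
y_1 = S_1(0) = a_1 = -4
y_2 = S_2(0) = a_2 = 0
y_3 = S_2(2) = -1
t_q=9/2 is in segment 2 (τ=3/2); S_2(τ)=-3/64

y_0=3 y_1=-4 y_2=0 y_3=-1
S(9/2) = -3/64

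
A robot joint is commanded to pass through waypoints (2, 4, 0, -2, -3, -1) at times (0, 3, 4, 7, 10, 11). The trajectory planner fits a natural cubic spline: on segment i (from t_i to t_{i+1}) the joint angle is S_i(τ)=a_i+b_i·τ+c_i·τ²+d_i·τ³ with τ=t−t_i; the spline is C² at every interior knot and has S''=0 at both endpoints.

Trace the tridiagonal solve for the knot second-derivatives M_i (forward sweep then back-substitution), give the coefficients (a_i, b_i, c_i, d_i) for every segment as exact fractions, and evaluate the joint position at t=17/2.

Δ: Δ0=2/3, Δ1=-4, Δ2=-2/3, Δ3=-1/3, Δ4=2
row 1: diag=8, rhs=-28; c'=1/8, d'=-7/2
row 2: denom=8−1·1/8=63/8; d'=(20−1·-7/2)/(63/8)=188/63
row 3: denom=12−3·8/21=76/7; d'=(2−3·188/63)/(76/7)=-73/114
row 4: denom=8−3·21/76=545/76; d'=(14−3·-73/114)/(545/76)=242/109
back: M4=242/109
back: M3=-73/114−21/76·242/109=-410/327
back: M2=188/63−8/21·-410/327=1132/327
back: M1=-7/2−1/8·1132/327=-1286/327
M: M0=0, M1=-1286/327, M2=1132/327, M3=-410/327, M4=242/109, M5=0
seg 0: a=2, c=M0/2=0, d=(M1−M0)/(6·3)=-643/2943, b=Δ0−h0·(2M0+M1)/6=287/109
seg 1: a=4, c=M1/2=-643/327, d=(M2−M1)/(6·1)=403/327, b=Δ1−h1·(2M1+M2)/6=-356/109
seg 2: a=0, c=M2/2=566/327, d=(M3−M2)/(6·3)=-257/981, b=Δ2−h2·(2M2+M3)/6=-1145/327
seg 3: a=-2, c=M3/2=-205/327, d=(M4−M3)/(6·3)=568/2943, b=Δ3−h3·(2M3+M4)/6=-62/327
seg 4: a=-3, c=M4/2=121/109, d=(M5−M4)/(6·1)=-121/327, b=Δ4−h4·(2M4+M5)/6=412/327
t_q=17/2 → seg 3, τ=3/2; S=-2+-62/327·τ+-205/327·τ²+568/2943·τ³=-1327/436

  seg 0: a=2 b=287/109 c=0 d=-643/2943
  seg 1: a=4 b=-356/109 c=-643/327 d=403/327
  seg 2: a=0 b=-1145/327 c=566/327 d=-257/981
  seg 3: a=-2 b=-62/327 c=-205/327 d=568/2943
  seg 4: a=-3 b=412/327 c=121/109 d=-121/327
S(17/2) = -1327/436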